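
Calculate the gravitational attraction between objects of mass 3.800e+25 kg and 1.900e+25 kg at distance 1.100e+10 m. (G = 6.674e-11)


F = G*m1*m2/r^2 = 6.674e-11 * 3.800e+25 * 1.900e+25 / (1.100e+10)^2 = 6.674e-11 * 7.220e+50 / 1.210e+20 = 3.982e+20

3.982e+20 N


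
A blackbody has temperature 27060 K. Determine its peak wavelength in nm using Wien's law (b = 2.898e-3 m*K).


lam_max = b / T = 2.898e-3 / 27060 = 1.071e-07 m = 107.0953 nm

107.0953 nm


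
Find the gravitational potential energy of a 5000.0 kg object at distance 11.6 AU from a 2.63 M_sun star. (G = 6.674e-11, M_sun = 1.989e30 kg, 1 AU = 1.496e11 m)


M = 2.63 * 1.989e30 kg = 5.23107e+30 kg; r = 11.6 AU * 1.496e11 m/AU = 1.73536e+12 m. U = -GM*m/r = -(6.674e-11 * 5.23107e+30 * 5000.0) / 1.73536e+12 = -1.006e+12

-1.006e+12 J


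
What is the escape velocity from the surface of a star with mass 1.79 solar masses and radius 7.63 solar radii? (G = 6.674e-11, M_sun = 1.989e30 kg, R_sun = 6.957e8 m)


M = 1.79 * 1.989e30 kg = 3.56031e+30 kg; R = 7.63 * 6.957e8 m = 5.308191e+09 m. v_esc = sqrt(2GM/R) = sqrt(2 * 6.674e-11 * 3.56031e+30 / 5.308191e+09) = 299211.8128

299211.8128 m/s


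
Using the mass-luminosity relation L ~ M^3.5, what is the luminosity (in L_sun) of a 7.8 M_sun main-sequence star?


L/L_sun = (M/M_sun)^3.5 = 7.8^3.5 = 1325.3516

1325.3516 L_sun


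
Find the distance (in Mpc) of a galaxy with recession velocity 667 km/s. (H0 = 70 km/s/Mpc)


d = v / H0 = 667 / 70 = 9.5286

9.5286 Mpc


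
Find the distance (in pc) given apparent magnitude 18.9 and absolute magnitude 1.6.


d = 10^((m - M + 5)/5) = 10^((18.9 - 1.6 + 5)/5) = 28840.315

28840.315 pc


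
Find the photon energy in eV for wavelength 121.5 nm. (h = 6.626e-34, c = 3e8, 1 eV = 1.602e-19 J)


E = hc/lambda = 6.626e-34 * 3e8 / 1.215e-07 = 1.636e-18 J = 10.2125 eV

10.2125 eV


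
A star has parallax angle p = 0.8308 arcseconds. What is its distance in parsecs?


d = 1/p = 1/0.8308 = 1.2037

1.2037 pc


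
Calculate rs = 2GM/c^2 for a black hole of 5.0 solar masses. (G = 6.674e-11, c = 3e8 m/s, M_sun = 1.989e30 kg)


M = 5.0 * 1.989e30 kg = 9.945e+30 kg. rs = 2GM/c^2 = 2 * 6.674e-11 * 9.945e+30 / (3e8)^2 = 14749.54

14749.54 m


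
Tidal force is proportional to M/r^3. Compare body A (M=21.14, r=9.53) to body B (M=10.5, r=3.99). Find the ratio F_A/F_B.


Ratio = (M1/r1^3) / (M2/r2^3) = (21.14/9.53^3) / (10.5/3.99^3) = 0.1478

0.1478


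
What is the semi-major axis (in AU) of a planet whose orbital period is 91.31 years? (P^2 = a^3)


a = P^(2/3) = 91.31^(2/3) = 20.2774

20.2774 AU


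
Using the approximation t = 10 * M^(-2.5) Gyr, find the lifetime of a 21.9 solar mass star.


t = 10 * M^(-2.5) = 10 * 21.9^(-2.5) = 0.0045

0.0045 Gyr


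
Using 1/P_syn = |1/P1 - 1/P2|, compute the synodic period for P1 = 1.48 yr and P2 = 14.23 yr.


1/P_syn = |1/P1 - 1/P2| = |1/1.48 - 1/14.23| => P_syn = 1.6518

1.6518 years


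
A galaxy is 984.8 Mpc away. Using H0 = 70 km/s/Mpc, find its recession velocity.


v = H0 * d = 70 * 984.8 = 68936.0

68936.0 km/s


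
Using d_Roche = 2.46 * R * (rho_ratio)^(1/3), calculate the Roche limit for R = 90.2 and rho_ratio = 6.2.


d_Roche = 2.46 * 90.2 * 6.2^(1/3) = 407.6357

407.6357


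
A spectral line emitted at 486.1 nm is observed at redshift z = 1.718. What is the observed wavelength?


lam_obs = lam_emit * (1 + z) = 486.1 * (1 + 1.718) = 1321.2198

1321.2198 nm


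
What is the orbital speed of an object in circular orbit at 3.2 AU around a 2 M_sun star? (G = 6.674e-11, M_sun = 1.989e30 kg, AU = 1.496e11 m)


v = sqrt(GM/r) = sqrt(6.674e-11 * 3.978e+30 / 4.787e+11) = 23549.6634

23549.6634 m/s


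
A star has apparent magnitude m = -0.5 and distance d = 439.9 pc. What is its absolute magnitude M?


M = m - 5*log10(d) + 5 = -0.5 - 5*log10(439.9) + 5 = -8.7168

-8.7168


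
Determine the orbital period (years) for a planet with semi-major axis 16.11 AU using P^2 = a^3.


P = a^(3/2) = 16.11^1.5 = 64.6611

64.6611 years


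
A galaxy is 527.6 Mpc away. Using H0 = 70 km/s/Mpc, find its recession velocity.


v = H0 * d = 70 * 527.6 = 36932.0

36932.0 km/s


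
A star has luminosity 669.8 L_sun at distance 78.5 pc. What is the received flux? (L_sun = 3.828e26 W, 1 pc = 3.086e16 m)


F = L / (4*pi*d^2) = 2.564e+29 / (4*pi*(2.423e+18)^2) = 3.477e-09

3.477e-09 W/m^2


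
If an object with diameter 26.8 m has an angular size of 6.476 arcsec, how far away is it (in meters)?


D = size / theta_rad, theta_rad = 6.476 * pi/(180*3600) = 3.140e-05, D = 853597.407

853597.407 m


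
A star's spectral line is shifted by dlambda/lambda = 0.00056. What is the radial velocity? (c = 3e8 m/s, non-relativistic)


v = (dlambda/lambda) * c = 0.00056 * 3e8 = 168000.0

168000.0 m/s


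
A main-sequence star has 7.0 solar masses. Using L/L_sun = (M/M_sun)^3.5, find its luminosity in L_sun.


L/L_sun = (M/M_sun)^3.5 = 7.0^3.5 = 907.4927

907.4927 L_sun


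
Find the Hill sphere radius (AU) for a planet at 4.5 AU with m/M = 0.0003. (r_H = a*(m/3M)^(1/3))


r_H = a * (m/3M)^(1/3) = 4.5 * (0.0003/3)^(1/3) = 0.2089

0.2089 AU


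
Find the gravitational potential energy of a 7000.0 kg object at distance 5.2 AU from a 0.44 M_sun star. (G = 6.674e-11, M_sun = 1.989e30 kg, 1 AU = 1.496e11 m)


M = 0.44 * 1.989e30 kg = 8.7516e+29 kg; r = 5.2 AU * 1.496e11 m/AU = 7.7792e+11 m. U = -GM*m/r = -(6.674e-11 * 8.7516e+29 * 7000.0) / 7.7792e+11 = -5.256e+11

-5.256e+11 J


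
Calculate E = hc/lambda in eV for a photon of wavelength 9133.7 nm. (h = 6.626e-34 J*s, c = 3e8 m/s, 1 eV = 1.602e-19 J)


E = hc/lambda = 6.626e-34 * 3e8 / 9.134e-06 = 2.176e-20 J = 0.1359 eV

0.1359 eV


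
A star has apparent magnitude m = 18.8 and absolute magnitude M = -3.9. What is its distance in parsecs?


d = 10^((m - M + 5)/5) = 10^((18.8 - -3.9 + 5)/5) = 346736.8505

346736.8505 pc


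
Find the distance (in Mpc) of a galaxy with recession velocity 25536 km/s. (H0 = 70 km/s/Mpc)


d = v / H0 = 25536 / 70 = 364.8

364.8 Mpc


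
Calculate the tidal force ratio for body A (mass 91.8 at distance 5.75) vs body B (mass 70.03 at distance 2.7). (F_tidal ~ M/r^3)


Ratio = (M1/r1^3) / (M2/r2^3) = (91.8/5.75^3) / (70.03/2.7^3) = 0.1357

0.1357


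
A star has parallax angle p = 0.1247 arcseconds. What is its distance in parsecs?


d = 1/p = 1/0.1247 = 8.0192

8.0192 pc


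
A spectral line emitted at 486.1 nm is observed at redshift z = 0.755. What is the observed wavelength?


lam_obs = lam_emit * (1 + z) = 486.1 * (1 + 0.755) = 853.1055

853.1055 nm


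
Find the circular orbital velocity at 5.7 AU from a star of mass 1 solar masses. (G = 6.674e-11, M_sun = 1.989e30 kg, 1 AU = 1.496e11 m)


v = sqrt(GM/r) = sqrt(6.674e-11 * 1.989e+30 / 8.527e+11) = 12476.9165

12476.9165 m/s


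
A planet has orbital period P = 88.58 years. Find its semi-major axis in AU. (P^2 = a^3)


a = P^(2/3) = 88.58^(2/3) = 19.8712

19.8712 AU


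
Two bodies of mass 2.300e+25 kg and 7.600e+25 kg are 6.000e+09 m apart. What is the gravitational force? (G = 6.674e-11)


F = G*m1*m2/r^2 = 6.674e-11 * 2.300e+25 * 7.600e+25 / (6.000e+09)^2 = 6.674e-11 * 1.748e+51 / 3.600e+19 = 3.241e+21

3.241e+21 N


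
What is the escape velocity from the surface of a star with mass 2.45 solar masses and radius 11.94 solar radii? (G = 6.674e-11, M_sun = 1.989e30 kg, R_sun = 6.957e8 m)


M = 2.45 * 1.989e30 kg = 4.87305e+30 kg; R = 11.94 * 6.957e8 m = 8.306658e+09 m. v_esc = sqrt(2GM/R) = sqrt(2 * 6.674e-11 * 4.87305e+30 / 8.306658e+09) = 279830.7057

279830.7057 m/s


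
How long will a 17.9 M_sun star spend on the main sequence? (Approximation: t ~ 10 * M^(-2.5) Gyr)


t = 10 * M^(-2.5) = 10 * 17.9^(-2.5) = 0.0074

0.0074 Gyr


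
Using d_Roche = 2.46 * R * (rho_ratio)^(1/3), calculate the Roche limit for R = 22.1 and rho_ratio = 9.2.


d_Roche = 2.46 * 22.1 * 9.2^(1/3) = 113.9174

113.9174


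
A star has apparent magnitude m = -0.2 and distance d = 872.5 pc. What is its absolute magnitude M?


M = m - 5*log10(d) + 5 = -0.2 - 5*log10(872.5) + 5 = -9.9038

-9.9038


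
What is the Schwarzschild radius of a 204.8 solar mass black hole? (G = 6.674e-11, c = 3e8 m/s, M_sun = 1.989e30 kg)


M = 204.8 * 1.989e30 kg = 4.073472e+32 kg. rs = 2GM/c^2 = 2 * 6.674e-11 * 4.073472e+32 / (3e8)^2 = 604141.1584

604141.1584 m


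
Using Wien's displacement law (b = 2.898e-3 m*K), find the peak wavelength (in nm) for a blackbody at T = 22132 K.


lam_max = b / T = 2.898e-3 / 22132 = 1.309e-07 m = 130.9416 nm

130.9416 nm


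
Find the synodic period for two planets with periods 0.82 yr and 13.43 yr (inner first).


1/P_syn = |1/P1 - 1/P2| = |1/0.82 - 1/13.43| => P_syn = 0.8733

0.8733 years


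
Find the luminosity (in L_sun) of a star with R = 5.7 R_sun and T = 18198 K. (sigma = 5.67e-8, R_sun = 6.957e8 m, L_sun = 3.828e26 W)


R = 5.7 * 6.957e8 m = 3.96549e+09 m. L = 4*pi*R^2*sigma*T^4 = 4*pi*(3.96549e+09)^2 * 5.67e-8 * 18198^4 = 1.228800229e+30 W. L/L_sun = 1.228800229e+30 / 3.828e26 = 3210.0319

3210.0319 L_sun


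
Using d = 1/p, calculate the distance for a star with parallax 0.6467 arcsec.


d = 1/p = 1/0.6467 = 1.5463

1.5463 pc


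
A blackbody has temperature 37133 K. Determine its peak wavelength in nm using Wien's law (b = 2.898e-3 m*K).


lam_max = b / T = 2.898e-3 / 37133 = 7.804e-08 m = 78.0438 nm

78.0438 nm


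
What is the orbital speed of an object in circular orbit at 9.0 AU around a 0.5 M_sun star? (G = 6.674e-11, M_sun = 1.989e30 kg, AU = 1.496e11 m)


v = sqrt(GM/r) = sqrt(6.674e-11 * 9.945e+29 / 1.346e+12) = 7021.1531

7021.1531 m/s


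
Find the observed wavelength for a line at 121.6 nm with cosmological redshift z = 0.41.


lam_obs = lam_emit * (1 + z) = 121.6 * (1 + 0.41) = 171.456

171.456 nm


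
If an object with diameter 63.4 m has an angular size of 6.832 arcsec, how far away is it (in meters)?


D = size / theta_rad, theta_rad = 6.832 * pi/(180*3600) = 3.312e-05, D = 1.914e+06

1.914e+06 m


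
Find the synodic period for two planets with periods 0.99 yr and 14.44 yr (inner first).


1/P_syn = |1/P1 - 1/P2| = |1/0.99 - 1/14.44| => P_syn = 1.0629

1.0629 years


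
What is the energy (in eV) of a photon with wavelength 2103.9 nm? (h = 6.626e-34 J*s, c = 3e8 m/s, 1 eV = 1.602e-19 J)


E = hc/lambda = 6.626e-34 * 3e8 / 2.104e-06 = 9.448e-20 J = 0.5898 eV

0.5898 eV


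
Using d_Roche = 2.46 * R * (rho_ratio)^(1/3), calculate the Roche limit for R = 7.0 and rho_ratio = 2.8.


d_Roche = 2.46 * 7.0 * 2.8^(1/3) = 24.2709

24.2709


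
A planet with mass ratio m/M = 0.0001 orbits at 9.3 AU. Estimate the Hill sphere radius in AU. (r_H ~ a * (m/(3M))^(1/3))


r_H = a * (m/3M)^(1/3) = 9.3 * (0.0001/3)^(1/3) = 0.2993

0.2993 AU


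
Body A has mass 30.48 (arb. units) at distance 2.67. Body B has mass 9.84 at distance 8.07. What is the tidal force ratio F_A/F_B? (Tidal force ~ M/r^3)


Ratio = (M1/r1^3) / (M2/r2^3) = (30.48/2.67^3) / (9.84/8.07^3) = 85.5277

85.5277


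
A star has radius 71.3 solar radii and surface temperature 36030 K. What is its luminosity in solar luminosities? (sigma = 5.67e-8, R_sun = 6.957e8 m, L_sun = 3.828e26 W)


R = 71.3 * 6.957e8 m = 4.960341e+10 m. L = 4*pi*R^2*sigma*T^4 = 4*pi*(4.960341e+10)^2 * 5.67e-8 * 36030^4 = 2.954425464e+33 W. L/L_sun = 2.954425464e+33 / 3.828e26 = 7.718e+06

7.718e+06 L_sun


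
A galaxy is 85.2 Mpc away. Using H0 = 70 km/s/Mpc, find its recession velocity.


v = H0 * d = 70 * 85.2 = 5964.0

5964.0 km/s


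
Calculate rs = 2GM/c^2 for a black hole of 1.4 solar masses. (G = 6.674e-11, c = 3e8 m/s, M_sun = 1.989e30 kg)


M = 1.4 * 1.989e30 kg = 2.7846e+30 kg. rs = 2GM/c^2 = 2 * 6.674e-11 * 2.7846e+30 / (3e8)^2 = 4129.8712

4129.8712 m


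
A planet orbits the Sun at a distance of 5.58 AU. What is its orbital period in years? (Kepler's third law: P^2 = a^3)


P = a^(3/2) = 5.58^1.5 = 13.1811

13.1811 years


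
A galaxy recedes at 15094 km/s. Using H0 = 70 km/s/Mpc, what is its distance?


d = v / H0 = 15094 / 70 = 215.6286

215.6286 Mpc


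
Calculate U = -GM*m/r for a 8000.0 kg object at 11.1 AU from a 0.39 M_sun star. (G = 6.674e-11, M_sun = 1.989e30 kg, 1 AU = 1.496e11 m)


M = 0.39 * 1.989e30 kg = 7.7571e+29 kg; r = 11.1 AU * 1.496e11 m/AU = 1.66056e+12 m. U = -GM*m/r = -(6.674e-11 * 7.7571e+29 * 8000.0) / 1.66056e+12 = -2.494e+11

-2.494e+11 J


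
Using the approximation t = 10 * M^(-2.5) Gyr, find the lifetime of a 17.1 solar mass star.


t = 10 * M^(-2.5) = 10 * 17.1^(-2.5) = 0.0083

0.0083 Gyr


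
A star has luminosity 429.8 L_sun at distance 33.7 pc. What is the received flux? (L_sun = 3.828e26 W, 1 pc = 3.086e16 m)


F = L / (4*pi*d^2) = 1.645e+29 / (4*pi*(1.040e+18)^2) = 1.211e-08

1.211e-08 W/m^2


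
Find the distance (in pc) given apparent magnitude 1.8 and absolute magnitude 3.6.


d = 10^((m - M + 5)/5) = 10^((1.8 - 3.6 + 5)/5) = 4.3652

4.3652 pc


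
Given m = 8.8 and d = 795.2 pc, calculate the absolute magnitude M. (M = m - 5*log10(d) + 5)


M = m - 5*log10(d) + 5 = 8.8 - 5*log10(795.2) + 5 = -0.7024

-0.7024


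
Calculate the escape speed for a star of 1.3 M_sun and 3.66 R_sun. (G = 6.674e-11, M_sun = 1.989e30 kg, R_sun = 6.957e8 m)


M = 1.3 * 1.989e30 kg = 2.5857e+30 kg; R = 3.66 * 6.957e8 m = 2.546262e+09 m. v_esc = sqrt(2GM/R) = sqrt(2 * 6.674e-11 * 2.5857e+30 / 2.546262e+09) = 368167.6474

368167.6474 m/s


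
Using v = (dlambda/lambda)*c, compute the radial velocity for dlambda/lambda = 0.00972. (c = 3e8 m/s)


v = (dlambda/lambda) * c = 0.00972 * 3e8 = 2.916e+06

2.916e+06 m/s


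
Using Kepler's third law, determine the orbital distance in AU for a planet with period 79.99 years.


a = P^(2/3) = 79.99^(2/3) = 18.5648

18.5648 AU


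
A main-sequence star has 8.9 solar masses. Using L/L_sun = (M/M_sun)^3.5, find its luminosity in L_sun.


L/L_sun = (M/M_sun)^3.5 = 8.9^3.5 = 2103.1247

2103.1247 L_sun


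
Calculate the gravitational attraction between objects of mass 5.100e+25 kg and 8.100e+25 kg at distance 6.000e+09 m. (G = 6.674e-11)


F = G*m1*m2/r^2 = 6.674e-11 * 5.100e+25 * 8.100e+25 / (6.000e+09)^2 = 6.674e-11 * 4.131e+51 / 3.600e+19 = 7.658e+21

7.658e+21 N


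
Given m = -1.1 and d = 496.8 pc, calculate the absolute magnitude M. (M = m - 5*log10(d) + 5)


M = m - 5*log10(d) + 5 = -1.1 - 5*log10(496.8) + 5 = -9.5809

-9.5809


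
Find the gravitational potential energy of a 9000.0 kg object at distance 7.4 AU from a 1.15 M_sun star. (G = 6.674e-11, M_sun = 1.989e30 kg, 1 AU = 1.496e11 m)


M = 1.15 * 1.989e30 kg = 2.28735e+30 kg; r = 7.4 AU * 1.496e11 m/AU = 1.10704e+12 m. U = -GM*m/r = -(6.674e-11 * 2.28735e+30 * 9000.0) / 1.10704e+12 = -1.241e+12

-1.241e+12 J


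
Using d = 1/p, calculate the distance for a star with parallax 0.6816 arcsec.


d = 1/p = 1/0.6816 = 1.4671

1.4671 pc


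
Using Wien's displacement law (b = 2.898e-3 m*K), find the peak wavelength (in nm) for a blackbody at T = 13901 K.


lam_max = b / T = 2.898e-3 / 13901 = 2.085e-07 m = 208.4742 nm

208.4742 nm


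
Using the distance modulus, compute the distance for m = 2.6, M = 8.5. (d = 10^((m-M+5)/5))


d = 10^((m - M + 5)/5) = 10^((2.6 - 8.5 + 5)/5) = 0.6607

0.6607 pc


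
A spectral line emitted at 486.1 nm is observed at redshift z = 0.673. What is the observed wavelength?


lam_obs = lam_emit * (1 + z) = 486.1 * (1 + 0.673) = 813.2453

813.2453 nm


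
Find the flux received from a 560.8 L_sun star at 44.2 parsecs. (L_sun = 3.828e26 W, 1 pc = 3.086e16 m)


F = L / (4*pi*d^2) = 2.147e+29 / (4*pi*(1.364e+18)^2) = 9.182e-09

9.182e-09 W/m^2


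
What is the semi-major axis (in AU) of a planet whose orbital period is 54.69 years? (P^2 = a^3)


a = P^(2/3) = 54.69^(2/3) = 14.4081

14.4081 AU


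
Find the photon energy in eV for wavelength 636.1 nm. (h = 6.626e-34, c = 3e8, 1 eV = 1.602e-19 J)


E = hc/lambda = 6.626e-34 * 3e8 / 6.361e-07 = 3.125e-19 J = 1.9507 eV

1.9507 eV


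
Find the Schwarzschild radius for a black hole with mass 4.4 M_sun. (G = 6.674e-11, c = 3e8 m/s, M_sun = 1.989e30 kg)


M = 4.4 * 1.989e30 kg = 8.7516e+30 kg. rs = 2GM/c^2 = 2 * 6.674e-11 * 8.7516e+30 / (3e8)^2 = 12979.5952

12979.5952 m


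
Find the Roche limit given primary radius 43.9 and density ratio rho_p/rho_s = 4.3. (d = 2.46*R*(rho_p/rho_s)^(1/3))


d_Roche = 2.46 * 43.9 * 4.3^(1/3) = 175.6126

175.6126


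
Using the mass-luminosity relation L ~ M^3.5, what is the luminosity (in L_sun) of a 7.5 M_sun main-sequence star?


L/L_sun = (M/M_sun)^3.5 = 7.5^3.5 = 1155.3523

1155.3523 L_sun


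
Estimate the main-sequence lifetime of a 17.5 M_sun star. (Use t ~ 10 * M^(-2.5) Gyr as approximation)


t = 10 * M^(-2.5) = 10 * 17.5^(-2.5) = 0.0078

0.0078 Gyr


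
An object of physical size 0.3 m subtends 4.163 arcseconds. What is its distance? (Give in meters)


D = size / theta_rad, theta_rad = 4.163 * pi/(180*3600) = 2.018e-05, D = 14864.1465

14864.1465 m


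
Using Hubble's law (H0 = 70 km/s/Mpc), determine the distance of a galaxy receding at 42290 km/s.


d = v / H0 = 42290 / 70 = 604.1429

604.1429 Mpc


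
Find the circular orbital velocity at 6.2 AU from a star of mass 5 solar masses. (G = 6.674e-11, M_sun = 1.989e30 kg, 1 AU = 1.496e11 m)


v = sqrt(GM/r) = sqrt(6.674e-11 * 9.945e+30 / 9.275e+11) = 26750.6201

26750.6201 m/s


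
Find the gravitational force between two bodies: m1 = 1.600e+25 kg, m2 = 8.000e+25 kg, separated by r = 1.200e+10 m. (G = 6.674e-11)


F = G*m1*m2/r^2 = 6.674e-11 * 1.600e+25 * 8.000e+25 / (1.200e+10)^2 = 6.674e-11 * 1.280e+51 / 1.440e+20 = 5.932e+20

5.932e+20 N


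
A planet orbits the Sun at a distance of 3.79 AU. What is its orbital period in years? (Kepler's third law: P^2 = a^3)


P = a^(3/2) = 3.79^1.5 = 7.3783

7.3783 years


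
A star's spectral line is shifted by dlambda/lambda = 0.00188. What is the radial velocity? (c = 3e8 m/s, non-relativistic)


v = (dlambda/lambda) * c = 0.00188 * 3e8 = 564000.0

564000.0 m/s


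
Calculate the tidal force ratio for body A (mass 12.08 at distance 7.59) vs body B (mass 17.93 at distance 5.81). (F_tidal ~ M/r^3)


Ratio = (M1/r1^3) / (M2/r2^3) = (12.08/7.59^3) / (17.93/5.81^3) = 0.3022

0.3022


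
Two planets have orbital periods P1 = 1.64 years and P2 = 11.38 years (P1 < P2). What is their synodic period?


1/P_syn = |1/P1 - 1/P2| = |1/1.64 - 1/11.38| => P_syn = 1.9161

1.9161 years


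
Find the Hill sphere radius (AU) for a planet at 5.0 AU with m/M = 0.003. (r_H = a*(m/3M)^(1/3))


r_H = a * (m/3M)^(1/3) = 5.0 * (0.003/3)^(1/3) = 0.5

0.5 AU


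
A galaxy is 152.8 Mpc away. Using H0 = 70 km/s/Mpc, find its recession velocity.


v = H0 * d = 70 * 152.8 = 10696.0

10696.0 km/s


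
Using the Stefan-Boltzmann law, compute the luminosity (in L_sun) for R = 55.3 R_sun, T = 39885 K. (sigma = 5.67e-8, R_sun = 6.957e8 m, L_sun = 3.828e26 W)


R = 55.3 * 6.957e8 m = 3.847221e+10 m. L = 4*pi*R^2*sigma*T^4 = 4*pi*(3.847221e+10)^2 * 5.67e-8 * 39885^4 = 2.66885868e+33 W. L/L_sun = 2.66885868e+33 / 3.828e26 = 6.972e+06

6.972e+06 L_sun


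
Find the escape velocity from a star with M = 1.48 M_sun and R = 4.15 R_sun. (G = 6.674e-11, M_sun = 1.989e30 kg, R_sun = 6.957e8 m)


M = 1.48 * 1.989e30 kg = 2.94372e+30 kg; R = 4.15 * 6.957e8 m = 2.887155e+09 m. v_esc = sqrt(2GM/R) = sqrt(2 * 6.674e-11 * 2.94372e+30 / 2.887155e+09) = 368910.7394

368910.7394 m/s


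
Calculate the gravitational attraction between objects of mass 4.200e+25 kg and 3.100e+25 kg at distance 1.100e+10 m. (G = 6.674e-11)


F = G*m1*m2/r^2 = 6.674e-11 * 4.200e+25 * 3.100e+25 / (1.100e+10)^2 = 6.674e-11 * 1.302e+51 / 1.210e+20 = 7.181e+20

7.181e+20 N


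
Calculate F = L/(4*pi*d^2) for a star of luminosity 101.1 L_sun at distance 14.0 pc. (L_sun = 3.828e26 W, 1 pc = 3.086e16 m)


F = L / (4*pi*d^2) = 3.870e+28 / (4*pi*(4.320e+17)^2) = 1.650e-08

1.650e-08 W/m^2


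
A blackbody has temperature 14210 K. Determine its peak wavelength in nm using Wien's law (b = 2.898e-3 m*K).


lam_max = b / T = 2.898e-3 / 14210 = 2.039e-07 m = 203.9409 nm

203.9409 nm


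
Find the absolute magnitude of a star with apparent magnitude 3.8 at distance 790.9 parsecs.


M = m - 5*log10(d) + 5 = 3.8 - 5*log10(790.9) + 5 = -5.6906

-5.6906


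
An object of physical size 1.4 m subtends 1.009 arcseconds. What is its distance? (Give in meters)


D = size / theta_rad, theta_rad = 1.009 * pi/(180*3600) = 4.892e-06, D = 286194.974

286194.974 m


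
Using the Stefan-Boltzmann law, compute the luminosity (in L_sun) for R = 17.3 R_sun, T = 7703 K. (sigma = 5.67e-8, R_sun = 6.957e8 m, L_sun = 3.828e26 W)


R = 17.3 * 6.957e8 m = 1.203561e+10 m. L = 4*pi*R^2*sigma*T^4 = 4*pi*(1.203561e+10)^2 * 5.67e-8 * 7703^4 = 3.633864484e+29 W. L/L_sun = 3.633864484e+29 / 3.828e26 = 949.2854

949.2854 L_sun


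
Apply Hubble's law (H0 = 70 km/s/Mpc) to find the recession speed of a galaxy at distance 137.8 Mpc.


v = H0 * d = 70 * 137.8 = 9646.0

9646.0 km/s


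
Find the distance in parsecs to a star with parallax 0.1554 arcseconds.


d = 1/p = 1/0.1554 = 6.435

6.435 pc


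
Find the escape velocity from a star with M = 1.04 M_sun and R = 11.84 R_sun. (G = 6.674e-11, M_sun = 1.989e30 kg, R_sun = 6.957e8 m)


M = 1.04 * 1.989e30 kg = 2.06856e+30 kg; R = 11.84 * 6.957e8 m = 8.237088e+09 m. v_esc = sqrt(2GM/R) = sqrt(2 * 6.674e-11 * 2.06856e+30 / 8.237088e+09) = 183086.072

183086.072 m/s


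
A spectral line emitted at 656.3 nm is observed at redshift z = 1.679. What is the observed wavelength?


lam_obs = lam_emit * (1 + z) = 656.3 * (1 + 1.679) = 1758.2277

1758.2277 nm


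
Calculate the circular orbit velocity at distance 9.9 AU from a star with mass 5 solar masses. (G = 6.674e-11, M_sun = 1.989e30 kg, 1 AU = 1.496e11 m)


v = sqrt(GM/r) = sqrt(6.674e-11 * 9.945e+30 / 1.481e+12) = 21169.5731

21169.5731 m/s


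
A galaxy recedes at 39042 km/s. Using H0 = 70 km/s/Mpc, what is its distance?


d = v / H0 = 39042 / 70 = 557.7429

557.7429 Mpc


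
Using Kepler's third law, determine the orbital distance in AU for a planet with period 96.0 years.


a = P^(2/3) = 96.0^(2/3) = 20.9659

20.9659 AU


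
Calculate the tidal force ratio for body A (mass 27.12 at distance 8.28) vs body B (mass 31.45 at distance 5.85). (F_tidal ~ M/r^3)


Ratio = (M1/r1^3) / (M2/r2^3) = (27.12/8.28^3) / (31.45/5.85^3) = 0.3041

0.3041


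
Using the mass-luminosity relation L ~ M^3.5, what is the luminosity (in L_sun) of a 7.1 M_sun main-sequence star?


L/L_sun = (M/M_sun)^3.5 = 7.1^3.5 = 953.6834

953.6834 L_sun


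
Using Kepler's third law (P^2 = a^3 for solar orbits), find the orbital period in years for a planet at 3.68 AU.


P = a^(3/2) = 3.68^1.5 = 7.0595

7.0595 years


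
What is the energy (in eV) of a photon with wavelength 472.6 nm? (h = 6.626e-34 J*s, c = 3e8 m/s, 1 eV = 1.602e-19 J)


E = hc/lambda = 6.626e-34 * 3e8 / 4.726e-07 = 4.206e-19 J = 2.6255 eV

2.6255 eV


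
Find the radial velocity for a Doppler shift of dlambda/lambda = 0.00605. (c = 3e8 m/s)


v = (dlambda/lambda) * c = 0.00605 * 3e8 = 1.815e+06

1.815e+06 m/s


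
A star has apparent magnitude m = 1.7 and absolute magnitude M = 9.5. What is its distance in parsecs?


d = 10^((m - M + 5)/5) = 10^((1.7 - 9.5 + 5)/5) = 0.2754

0.2754 pc


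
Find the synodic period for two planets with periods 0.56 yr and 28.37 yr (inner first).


1/P_syn = |1/P1 - 1/P2| = |1/0.56 - 1/28.37| => P_syn = 0.5713

0.5713 years


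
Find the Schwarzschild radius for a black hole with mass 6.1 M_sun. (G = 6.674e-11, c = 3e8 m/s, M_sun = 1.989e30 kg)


M = 6.1 * 1.989e30 kg = 1.21329e+31 kg. rs = 2GM/c^2 = 2 * 6.674e-11 * 1.21329e+31 / (3e8)^2 = 17994.4388

17994.4388 m


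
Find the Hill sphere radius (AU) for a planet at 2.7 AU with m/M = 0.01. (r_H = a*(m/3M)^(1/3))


r_H = a * (m/3M)^(1/3) = 2.7 * (0.01/3)^(1/3) = 0.4033

0.4033 AU


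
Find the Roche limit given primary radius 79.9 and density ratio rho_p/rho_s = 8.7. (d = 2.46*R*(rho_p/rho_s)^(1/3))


d_Roche = 2.46 * 79.9 * 8.7^(1/3) = 404.2546

404.2546


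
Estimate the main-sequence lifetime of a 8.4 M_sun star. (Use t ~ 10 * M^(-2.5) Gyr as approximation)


t = 10 * M^(-2.5) = 10 * 8.4^(-2.5) = 0.0489

0.0489 Gyr


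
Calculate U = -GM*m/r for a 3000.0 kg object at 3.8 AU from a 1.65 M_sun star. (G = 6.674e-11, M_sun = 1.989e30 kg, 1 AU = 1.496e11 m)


M = 1.65 * 1.989e30 kg = 3.28185e+30 kg; r = 3.8 AU * 1.496e11 m/AU = 5.6848e+11 m. U = -GM*m/r = -(6.674e-11 * 3.28185e+30 * 3000.0) / 5.6848e+11 = -1.156e+12

-1.156e+12 J


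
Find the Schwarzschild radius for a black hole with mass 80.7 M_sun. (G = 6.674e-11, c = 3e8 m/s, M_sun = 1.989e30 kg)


M = 80.7 * 1.989e30 kg = 1.605123e+32 kg. rs = 2GM/c^2 = 2 * 6.674e-11 * 1.605123e+32 / (3e8)^2 = 238057.5756

238057.5756 m


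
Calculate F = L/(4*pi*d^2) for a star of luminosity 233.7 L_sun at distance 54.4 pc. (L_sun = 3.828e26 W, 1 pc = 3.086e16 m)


F = L / (4*pi*d^2) = 8.946e+28 / (4*pi*(1.679e+18)^2) = 2.526e-09

2.526e-09 W/m^2


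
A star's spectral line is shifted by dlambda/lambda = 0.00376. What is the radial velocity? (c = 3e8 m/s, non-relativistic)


v = (dlambda/lambda) * c = 0.00376 * 3e8 = 1.128e+06

1.128e+06 m/s


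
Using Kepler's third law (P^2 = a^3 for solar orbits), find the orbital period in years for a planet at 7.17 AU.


P = a^(3/2) = 7.17^1.5 = 19.199

19.199 years


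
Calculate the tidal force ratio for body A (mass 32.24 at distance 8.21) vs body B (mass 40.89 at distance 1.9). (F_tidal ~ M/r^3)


Ratio = (M1/r1^3) / (M2/r2^3) = (32.24/8.21^3) / (40.89/1.9^3) = 0.0098

0.0098


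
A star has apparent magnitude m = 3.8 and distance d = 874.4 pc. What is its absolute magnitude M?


M = m - 5*log10(d) + 5 = 3.8 - 5*log10(874.4) + 5 = -5.9086

-5.9086


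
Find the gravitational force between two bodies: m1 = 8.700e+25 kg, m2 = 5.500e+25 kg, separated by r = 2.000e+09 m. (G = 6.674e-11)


F = G*m1*m2/r^2 = 6.674e-11 * 8.700e+25 * 5.500e+25 / (2.000e+09)^2 = 6.674e-11 * 4.785e+51 / 4.000e+18 = 7.984e+22

7.984e+22 N


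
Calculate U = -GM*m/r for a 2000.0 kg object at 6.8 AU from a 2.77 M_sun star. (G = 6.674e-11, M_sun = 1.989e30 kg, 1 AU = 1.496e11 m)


M = 2.77 * 1.989e30 kg = 5.50953e+30 kg; r = 6.8 AU * 1.496e11 m/AU = 1.01728e+12 m. U = -GM*m/r = -(6.674e-11 * 5.50953e+30 * 2000.0) / 1.01728e+12 = -7.229e+11

-7.229e+11 J


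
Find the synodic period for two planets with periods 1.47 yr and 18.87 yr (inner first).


1/P_syn = |1/P1 - 1/P2| = |1/1.47 - 1/18.87| => P_syn = 1.5942

1.5942 years


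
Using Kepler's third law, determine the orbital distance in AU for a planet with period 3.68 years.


a = P^(2/3) = 3.68^(2/3) = 2.3836

2.3836 AU


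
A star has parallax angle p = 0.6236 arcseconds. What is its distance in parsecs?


d = 1/p = 1/0.6236 = 1.6036

1.6036 pc


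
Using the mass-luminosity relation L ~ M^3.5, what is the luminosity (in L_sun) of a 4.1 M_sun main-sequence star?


L/L_sun = (M/M_sun)^3.5 = 4.1^3.5 = 139.5544

139.5544 L_sun


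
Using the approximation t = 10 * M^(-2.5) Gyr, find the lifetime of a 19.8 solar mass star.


t = 10 * M^(-2.5) = 10 * 19.8^(-2.5) = 0.0057

0.0057 Gyr


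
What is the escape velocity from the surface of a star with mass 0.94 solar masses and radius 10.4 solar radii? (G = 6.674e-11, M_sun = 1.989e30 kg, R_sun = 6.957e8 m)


M = 0.94 * 1.989e30 kg = 1.86966e+30 kg; R = 10.4 * 6.957e8 m = 7.23528e+09 m. v_esc = sqrt(2GM/R) = sqrt(2 * 6.674e-11 * 1.86966e+30 / 7.23528e+09) = 185721.3133

185721.3133 m/s


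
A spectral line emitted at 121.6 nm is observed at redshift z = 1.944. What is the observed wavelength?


lam_obs = lam_emit * (1 + z) = 121.6 * (1 + 1.944) = 357.9904

357.9904 nm


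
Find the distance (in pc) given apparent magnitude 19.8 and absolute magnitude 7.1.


d = 10^((m - M + 5)/5) = 10^((19.8 - 7.1 + 5)/5) = 3467.3685

3467.3685 pc


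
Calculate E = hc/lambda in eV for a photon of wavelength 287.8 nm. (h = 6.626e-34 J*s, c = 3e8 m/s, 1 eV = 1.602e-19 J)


E = hc/lambda = 6.626e-34 * 3e8 / 2.878e-07 = 6.907e-19 J = 4.3114 eV

4.3114 eV


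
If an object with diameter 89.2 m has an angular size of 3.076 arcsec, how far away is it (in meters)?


D = size / theta_rad, theta_rad = 3.076 * pi/(180*3600) = 1.491e-05, D = 5.981e+06

5.981e+06 m


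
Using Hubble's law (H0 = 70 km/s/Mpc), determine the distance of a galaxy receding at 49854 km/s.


d = v / H0 = 49854 / 70 = 712.2

712.2 Mpc


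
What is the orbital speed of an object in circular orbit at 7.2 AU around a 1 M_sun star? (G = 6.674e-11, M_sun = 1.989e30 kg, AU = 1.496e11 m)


v = sqrt(GM/r) = sqrt(6.674e-11 * 1.989e+30 / 1.077e+12) = 11101.4178

11101.4178 m/s


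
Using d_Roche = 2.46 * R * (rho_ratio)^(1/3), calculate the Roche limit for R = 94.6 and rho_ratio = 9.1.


d_Roche = 2.46 * 94.6 * 9.1^(1/3) = 485.855

485.855


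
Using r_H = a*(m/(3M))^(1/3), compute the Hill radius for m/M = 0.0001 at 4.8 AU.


r_H = a * (m/3M)^(1/3) = 4.8 * (0.0001/3)^(1/3) = 0.1545

0.1545 AU


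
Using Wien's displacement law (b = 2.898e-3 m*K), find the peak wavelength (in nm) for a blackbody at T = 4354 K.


lam_max = b / T = 2.898e-3 / 4354 = 6.656e-07 m = 665.5949 nm

665.5949 nm


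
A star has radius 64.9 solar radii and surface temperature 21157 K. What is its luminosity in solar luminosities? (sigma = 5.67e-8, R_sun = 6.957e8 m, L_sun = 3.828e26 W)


R = 64.9 * 6.957e8 m = 4.515093e+10 m. L = 4*pi*R^2*sigma*T^4 = 4*pi*(4.515093e+10)^2 * 5.67e-8 * 21157^4 = 2.910332891e+32 W. L/L_sun = 2.910332891e+32 / 3.828e26 = 760275.0498

760275.0498 L_sun


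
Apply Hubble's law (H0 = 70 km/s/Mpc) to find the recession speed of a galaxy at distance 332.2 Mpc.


v = H0 * d = 70 * 332.2 = 23254.0

23254.0 km/s


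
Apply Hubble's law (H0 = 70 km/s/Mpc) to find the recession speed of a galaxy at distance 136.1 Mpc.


v = H0 * d = 70 * 136.1 = 9527.0

9527.0 km/s


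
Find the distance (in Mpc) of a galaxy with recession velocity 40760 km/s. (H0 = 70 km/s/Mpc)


d = v / H0 = 40760 / 70 = 582.2857

582.2857 Mpc


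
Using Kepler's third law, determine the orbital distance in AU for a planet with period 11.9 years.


a = P^(2/3) = 11.9^(2/3) = 5.2123

5.2123 AU


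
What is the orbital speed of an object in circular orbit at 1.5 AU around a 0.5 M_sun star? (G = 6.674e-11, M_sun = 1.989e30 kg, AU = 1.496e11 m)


v = sqrt(GM/r) = sqrt(6.674e-11 * 9.945e+29 / 2.244e+11) = 17198.2425

17198.2425 m/s


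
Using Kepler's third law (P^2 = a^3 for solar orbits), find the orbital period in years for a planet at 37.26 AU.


P = a^(3/2) = 37.26^1.5 = 227.4387

227.4387 years


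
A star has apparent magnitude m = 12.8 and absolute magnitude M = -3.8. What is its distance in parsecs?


d = 10^((m - M + 5)/5) = 10^((12.8 - -3.8 + 5)/5) = 20892.9613

20892.9613 pc


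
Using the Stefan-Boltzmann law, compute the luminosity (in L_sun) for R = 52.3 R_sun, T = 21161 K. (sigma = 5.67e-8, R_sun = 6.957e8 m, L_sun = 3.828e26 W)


R = 52.3 * 6.957e8 m = 3.638511e+10 m. L = 4*pi*R^2*sigma*T^4 = 4*pi*(3.638511e+10)^2 * 5.67e-8 * 21161^4 = 1.891407279e+32 W. L/L_sun = 1.891407279e+32 / 3.828e26 = 494098.0353

494098.0353 L_sun


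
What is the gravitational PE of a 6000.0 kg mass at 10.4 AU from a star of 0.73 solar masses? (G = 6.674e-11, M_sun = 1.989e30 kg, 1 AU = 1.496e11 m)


M = 0.73 * 1.989e30 kg = 1.45197e+30 kg; r = 10.4 AU * 1.496e11 m/AU = 1.55584e+12 m. U = -GM*m/r = -(6.674e-11 * 1.45197e+30 * 6000.0) / 1.55584e+12 = -3.737e+11

-3.737e+11 J


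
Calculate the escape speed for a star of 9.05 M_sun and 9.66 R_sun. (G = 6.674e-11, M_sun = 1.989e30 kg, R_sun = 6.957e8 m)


M = 9.05 * 1.989e30 kg = 1.800045e+31 kg; R = 9.66 * 6.957e8 m = 6.720462e+09 m. v_esc = sqrt(2GM/R) = sqrt(2 * 6.674e-11 * 1.800045e+31 / 6.720462e+09) = 597929.823

597929.823 m/s


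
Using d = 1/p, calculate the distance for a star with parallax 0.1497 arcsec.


d = 1/p = 1/0.1497 = 6.68

6.68 pc


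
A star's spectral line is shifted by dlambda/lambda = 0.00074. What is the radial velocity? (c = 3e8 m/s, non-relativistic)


v = (dlambda/lambda) * c = 0.00074 * 3e8 = 222000.0

222000.0 m/s


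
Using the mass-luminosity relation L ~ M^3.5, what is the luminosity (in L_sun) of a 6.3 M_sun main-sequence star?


L/L_sun = (M/M_sun)^3.5 = 6.3^3.5 = 627.613

627.613 L_sun


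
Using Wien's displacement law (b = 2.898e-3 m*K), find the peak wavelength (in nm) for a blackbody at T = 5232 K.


lam_max = b / T = 2.898e-3 / 5232 = 5.539e-07 m = 553.8991 nm

553.8991 nm


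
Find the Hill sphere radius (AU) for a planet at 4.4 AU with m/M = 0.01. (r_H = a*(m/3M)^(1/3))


r_H = a * (m/3M)^(1/3) = 4.4 * (0.01/3)^(1/3) = 0.6573

0.6573 AU


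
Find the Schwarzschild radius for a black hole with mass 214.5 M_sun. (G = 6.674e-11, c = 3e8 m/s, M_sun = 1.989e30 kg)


M = 214.5 * 1.989e30 kg = 4.266405e+32 kg. rs = 2GM/c^2 = 2 * 6.674e-11 * 4.266405e+32 / (3e8)^2 = 632755.266

632755.266 m


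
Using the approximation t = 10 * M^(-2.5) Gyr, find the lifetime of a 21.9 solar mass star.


t = 10 * M^(-2.5) = 10 * 21.9^(-2.5) = 0.0045

0.0045 Gyr


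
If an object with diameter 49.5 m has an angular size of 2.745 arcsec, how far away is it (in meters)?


D = size / theta_rad, theta_rad = 2.745 * pi/(180*3600) = 1.331e-05, D = 3.720e+06

3.720e+06 m


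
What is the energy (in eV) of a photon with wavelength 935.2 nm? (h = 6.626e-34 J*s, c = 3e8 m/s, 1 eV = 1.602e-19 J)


E = hc/lambda = 6.626e-34 * 3e8 / 9.352e-07 = 2.126e-19 J = 1.3268 eV

1.3268 eV


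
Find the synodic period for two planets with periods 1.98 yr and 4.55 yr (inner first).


1/P_syn = |1/P1 - 1/P2| = |1/1.98 - 1/4.55| => P_syn = 3.5054

3.5054 years


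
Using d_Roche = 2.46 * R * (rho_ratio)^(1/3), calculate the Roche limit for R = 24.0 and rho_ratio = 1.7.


d_Roche = 2.46 * 24.0 * 1.7^(1/3) = 70.4632

70.4632


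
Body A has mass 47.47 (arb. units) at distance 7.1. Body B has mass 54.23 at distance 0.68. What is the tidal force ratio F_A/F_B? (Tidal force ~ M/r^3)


Ratio = (M1/r1^3) / (M2/r2^3) = (47.47/7.1^3) / (54.23/0.68^3) = 7.690e-04

7.690e-04


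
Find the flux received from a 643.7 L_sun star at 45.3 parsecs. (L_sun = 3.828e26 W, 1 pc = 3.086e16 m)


F = L / (4*pi*d^2) = 2.464e+29 / (4*pi*(1.398e+18)^2) = 1.003e-08

1.003e-08 W/m^2


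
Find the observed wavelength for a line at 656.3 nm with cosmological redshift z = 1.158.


lam_obs = lam_emit * (1 + z) = 656.3 * (1 + 1.158) = 1416.2954

1416.2954 nm


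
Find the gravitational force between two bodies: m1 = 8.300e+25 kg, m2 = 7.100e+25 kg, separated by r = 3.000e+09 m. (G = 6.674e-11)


F = G*m1*m2/r^2 = 6.674e-11 * 8.300e+25 * 7.100e+25 / (3.000e+09)^2 = 6.674e-11 * 5.893e+51 / 9.000e+18 = 4.370e+22

4.370e+22 N


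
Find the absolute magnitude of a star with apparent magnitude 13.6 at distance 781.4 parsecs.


M = m - 5*log10(d) + 5 = 13.6 - 5*log10(781.4) + 5 = 4.1356

4.1356


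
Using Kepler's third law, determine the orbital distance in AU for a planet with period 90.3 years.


a = P^(2/3) = 90.3^(2/3) = 20.1276

20.1276 AU


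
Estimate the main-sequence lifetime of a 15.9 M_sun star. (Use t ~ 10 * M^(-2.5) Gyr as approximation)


t = 10 * M^(-2.5) = 10 * 15.9^(-2.5) = 0.0099

0.0099 Gyr


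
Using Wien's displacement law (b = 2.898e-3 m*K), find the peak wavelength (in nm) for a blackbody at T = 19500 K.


lam_max = b / T = 2.898e-3 / 19500 = 1.486e-07 m = 148.6154 nm

148.6154 nm


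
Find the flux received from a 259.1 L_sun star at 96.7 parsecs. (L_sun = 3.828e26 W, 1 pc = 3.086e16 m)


F = L / (4*pi*d^2) = 9.918e+28 / (4*pi*(2.984e+18)^2) = 8.863e-10

8.863e-10 W/m^2


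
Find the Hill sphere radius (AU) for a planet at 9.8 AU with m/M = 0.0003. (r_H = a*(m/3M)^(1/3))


r_H = a * (m/3M)^(1/3) = 9.8 * (0.0003/3)^(1/3) = 0.4549

0.4549 AU


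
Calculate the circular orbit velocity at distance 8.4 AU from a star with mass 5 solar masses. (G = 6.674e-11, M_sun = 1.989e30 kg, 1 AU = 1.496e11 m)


v = sqrt(GM/r) = sqrt(6.674e-11 * 9.945e+30 / 1.257e+12) = 22982.1183

22982.1183 m/s


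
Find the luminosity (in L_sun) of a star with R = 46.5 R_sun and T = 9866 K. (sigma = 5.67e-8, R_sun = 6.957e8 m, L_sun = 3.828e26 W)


R = 46.5 * 6.957e8 m = 3.235005e+10 m. L = 4*pi*R^2*sigma*T^4 = 4*pi*(3.235005e+10)^2 * 5.67e-8 * 9866^4 = 7.064920512e+30 W. L/L_sun = 7.064920512e+30 / 3.828e26 = 18455.9052

18455.9052 L_sun


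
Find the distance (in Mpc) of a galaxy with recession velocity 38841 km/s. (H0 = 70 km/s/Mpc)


d = v / H0 = 38841 / 70 = 554.8714

554.8714 Mpc


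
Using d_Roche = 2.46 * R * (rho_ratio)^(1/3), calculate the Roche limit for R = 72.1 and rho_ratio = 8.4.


d_Roche = 2.46 * 72.1 * 8.4^(1/3) = 360.5483

360.5483


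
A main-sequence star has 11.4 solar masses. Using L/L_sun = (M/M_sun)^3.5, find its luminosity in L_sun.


L/L_sun = (M/M_sun)^3.5 = 11.4^3.5 = 5002.2683

5002.2683 L_sun


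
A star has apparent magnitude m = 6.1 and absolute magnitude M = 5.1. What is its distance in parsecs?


d = 10^((m - M + 5)/5) = 10^((6.1 - 5.1 + 5)/5) = 15.8489

15.8489 pc


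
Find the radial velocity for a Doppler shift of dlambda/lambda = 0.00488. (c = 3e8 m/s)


v = (dlambda/lambda) * c = 0.00488 * 3e8 = 1.464e+06

1.464e+06 m/s


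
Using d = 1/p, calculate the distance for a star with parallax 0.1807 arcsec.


d = 1/p = 1/0.1807 = 5.534

5.534 pc


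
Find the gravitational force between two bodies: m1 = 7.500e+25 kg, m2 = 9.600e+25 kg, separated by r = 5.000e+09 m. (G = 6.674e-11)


F = G*m1*m2/r^2 = 6.674e-11 * 7.500e+25 * 9.600e+25 / (5.000e+09)^2 = 6.674e-11 * 7.200e+51 / 2.500e+19 = 1.922e+22

1.922e+22 N


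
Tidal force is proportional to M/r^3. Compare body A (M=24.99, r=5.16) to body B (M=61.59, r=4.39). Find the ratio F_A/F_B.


Ratio = (M1/r1^3) / (M2/r2^3) = (24.99/5.16^3) / (61.59/4.39^3) = 0.2499

0.2499


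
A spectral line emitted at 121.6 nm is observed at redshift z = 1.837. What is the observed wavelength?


lam_obs = lam_emit * (1 + z) = 121.6 * (1 + 1.837) = 344.9792

344.9792 nm


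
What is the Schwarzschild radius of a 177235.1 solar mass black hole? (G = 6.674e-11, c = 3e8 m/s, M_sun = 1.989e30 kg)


M = 177235.1 * 1.989e30 kg = 3.525206139e+35 kg. rs = 2GM/c^2 = 2 * 6.674e-11 * 3.525206139e+35 / (3e8)^2 = 5.228e+08

5.228e+08 m


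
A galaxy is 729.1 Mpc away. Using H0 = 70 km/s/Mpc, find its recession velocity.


v = H0 * d = 70 * 729.1 = 51037.0

51037.0 km/s


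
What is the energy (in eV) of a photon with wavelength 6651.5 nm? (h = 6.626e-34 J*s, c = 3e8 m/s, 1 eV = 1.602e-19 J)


E = hc/lambda = 6.626e-34 * 3e8 / 6.652e-06 = 2.988e-20 J = 0.1865 eV

0.1865 eV


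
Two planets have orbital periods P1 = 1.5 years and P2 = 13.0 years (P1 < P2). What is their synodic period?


1/P_syn = |1/P1 - 1/P2| = |1/1.5 - 1/13.0| => P_syn = 1.6957

1.6957 years


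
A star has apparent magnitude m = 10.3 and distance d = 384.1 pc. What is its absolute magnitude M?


M = m - 5*log10(d) + 5 = 10.3 - 5*log10(384.1) + 5 = 2.3778

2.3778
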